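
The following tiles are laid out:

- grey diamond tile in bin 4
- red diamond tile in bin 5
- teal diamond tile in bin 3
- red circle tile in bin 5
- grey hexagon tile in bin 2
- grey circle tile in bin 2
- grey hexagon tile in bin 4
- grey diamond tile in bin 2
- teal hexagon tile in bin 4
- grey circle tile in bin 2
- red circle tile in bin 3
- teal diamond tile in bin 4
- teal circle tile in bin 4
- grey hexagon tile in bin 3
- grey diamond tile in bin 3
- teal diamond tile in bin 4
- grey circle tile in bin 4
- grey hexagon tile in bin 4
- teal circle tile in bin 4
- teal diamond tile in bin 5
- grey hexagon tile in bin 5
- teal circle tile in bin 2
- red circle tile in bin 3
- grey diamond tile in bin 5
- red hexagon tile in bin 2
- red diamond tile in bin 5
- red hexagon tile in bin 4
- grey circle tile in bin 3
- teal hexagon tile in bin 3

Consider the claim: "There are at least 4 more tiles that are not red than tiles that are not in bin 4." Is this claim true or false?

|tiles that are not red| = 22.
|tiles that are not in bin 4| = 19.
The claim requires 22 − 19 = 3 ≥ 4, which does not hold.

False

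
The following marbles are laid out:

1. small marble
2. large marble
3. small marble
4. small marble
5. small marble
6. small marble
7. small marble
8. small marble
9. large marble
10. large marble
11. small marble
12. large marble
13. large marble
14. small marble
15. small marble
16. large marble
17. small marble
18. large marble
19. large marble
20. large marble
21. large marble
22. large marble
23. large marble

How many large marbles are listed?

12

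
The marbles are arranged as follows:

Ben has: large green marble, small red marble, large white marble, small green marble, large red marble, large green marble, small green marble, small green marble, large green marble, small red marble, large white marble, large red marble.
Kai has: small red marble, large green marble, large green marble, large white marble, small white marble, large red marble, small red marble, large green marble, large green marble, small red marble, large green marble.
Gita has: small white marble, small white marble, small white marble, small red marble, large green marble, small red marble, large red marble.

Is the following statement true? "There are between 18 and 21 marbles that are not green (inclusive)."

True

marbles that are not green: 18.
The claim requires 18 ≤ 18 ≤ 21, which holds.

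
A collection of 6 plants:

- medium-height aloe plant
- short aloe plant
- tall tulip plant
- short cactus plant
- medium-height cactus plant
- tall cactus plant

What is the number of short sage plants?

0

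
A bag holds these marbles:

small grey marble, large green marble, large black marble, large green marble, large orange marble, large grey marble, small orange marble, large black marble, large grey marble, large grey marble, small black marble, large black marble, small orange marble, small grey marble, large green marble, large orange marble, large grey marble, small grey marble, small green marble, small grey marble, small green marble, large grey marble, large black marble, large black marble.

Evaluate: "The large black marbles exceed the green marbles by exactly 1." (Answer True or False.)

False

|large black marbles| = 5.
|green marbles| = 5.
The claim requires 5 − 5 (= 0) to equal 1, which does not hold.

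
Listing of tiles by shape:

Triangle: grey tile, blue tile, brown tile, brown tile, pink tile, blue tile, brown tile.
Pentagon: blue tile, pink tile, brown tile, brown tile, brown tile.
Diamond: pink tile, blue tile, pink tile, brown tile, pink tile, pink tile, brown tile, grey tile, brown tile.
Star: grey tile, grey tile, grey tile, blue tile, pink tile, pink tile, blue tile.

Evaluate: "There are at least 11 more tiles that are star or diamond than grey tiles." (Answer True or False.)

True

There are 16 tiles that are star or diamond.
There are 5 grey tiles.
The claim requires 16 − 5 = 11 ≥ 11, which holds.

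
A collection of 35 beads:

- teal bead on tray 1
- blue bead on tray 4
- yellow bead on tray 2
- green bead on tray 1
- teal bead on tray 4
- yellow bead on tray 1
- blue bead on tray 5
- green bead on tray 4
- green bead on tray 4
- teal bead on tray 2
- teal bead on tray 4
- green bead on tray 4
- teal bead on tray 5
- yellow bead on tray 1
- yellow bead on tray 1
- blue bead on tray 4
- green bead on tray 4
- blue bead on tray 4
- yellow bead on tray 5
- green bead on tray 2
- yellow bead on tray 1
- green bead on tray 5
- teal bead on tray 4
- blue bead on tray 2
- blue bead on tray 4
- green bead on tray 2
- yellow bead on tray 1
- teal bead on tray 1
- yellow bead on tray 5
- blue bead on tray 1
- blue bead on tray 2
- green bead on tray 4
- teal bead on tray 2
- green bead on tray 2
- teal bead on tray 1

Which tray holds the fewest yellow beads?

Counts by tray (restricted to yellow beads): tray 1→5, tray 5→2, tray 2→1, tray 4→0.
The minimum is 0, held uniquely by tray 4.

tray 4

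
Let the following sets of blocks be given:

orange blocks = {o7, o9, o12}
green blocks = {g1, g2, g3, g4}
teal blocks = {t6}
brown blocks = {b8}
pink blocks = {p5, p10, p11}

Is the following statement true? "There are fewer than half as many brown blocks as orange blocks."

True

brown blocks: 1.
orange blocks: 3.
The claim requires 2 × 1 = 2 < 3, which holds.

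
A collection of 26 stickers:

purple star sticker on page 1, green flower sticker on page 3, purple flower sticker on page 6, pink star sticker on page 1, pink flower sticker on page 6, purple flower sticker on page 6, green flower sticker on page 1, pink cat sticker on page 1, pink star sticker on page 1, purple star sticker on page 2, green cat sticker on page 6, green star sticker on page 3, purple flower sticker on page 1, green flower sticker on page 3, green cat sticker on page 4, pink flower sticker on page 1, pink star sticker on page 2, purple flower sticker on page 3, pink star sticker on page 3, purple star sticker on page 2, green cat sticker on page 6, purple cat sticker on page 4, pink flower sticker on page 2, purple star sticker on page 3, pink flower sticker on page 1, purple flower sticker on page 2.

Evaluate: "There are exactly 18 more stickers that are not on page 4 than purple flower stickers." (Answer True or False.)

False

stickers that are not on page 4: 24.
purple flower stickers: 5.
The claim requires 24 − 5 (= 19) to equal 18, which does not hold.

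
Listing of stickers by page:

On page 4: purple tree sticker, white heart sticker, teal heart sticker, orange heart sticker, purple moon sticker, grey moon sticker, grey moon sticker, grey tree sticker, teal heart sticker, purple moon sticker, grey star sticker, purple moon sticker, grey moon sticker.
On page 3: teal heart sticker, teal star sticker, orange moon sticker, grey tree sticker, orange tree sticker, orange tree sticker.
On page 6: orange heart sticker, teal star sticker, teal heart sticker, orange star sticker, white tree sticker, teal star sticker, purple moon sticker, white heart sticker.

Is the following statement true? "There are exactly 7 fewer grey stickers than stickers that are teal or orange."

grey stickers: 6.
stickers that are teal or orange: 13.
The claim requires 13 − 6 (= 7) to equal 7, which holds.

True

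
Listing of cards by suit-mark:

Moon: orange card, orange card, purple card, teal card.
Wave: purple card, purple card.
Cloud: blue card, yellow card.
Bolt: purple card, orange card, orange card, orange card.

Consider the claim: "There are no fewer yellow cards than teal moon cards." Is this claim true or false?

There is 1 yellow card.
There is 1 teal moon card.
The claim requires 1 ≥ 1, which holds.

True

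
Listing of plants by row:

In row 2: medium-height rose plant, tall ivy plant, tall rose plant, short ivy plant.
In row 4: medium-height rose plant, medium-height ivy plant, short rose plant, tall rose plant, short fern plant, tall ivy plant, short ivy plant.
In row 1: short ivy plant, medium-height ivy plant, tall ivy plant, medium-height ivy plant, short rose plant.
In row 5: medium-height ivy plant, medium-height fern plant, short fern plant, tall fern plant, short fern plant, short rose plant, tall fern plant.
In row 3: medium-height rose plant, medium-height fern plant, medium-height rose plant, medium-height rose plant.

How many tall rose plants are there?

2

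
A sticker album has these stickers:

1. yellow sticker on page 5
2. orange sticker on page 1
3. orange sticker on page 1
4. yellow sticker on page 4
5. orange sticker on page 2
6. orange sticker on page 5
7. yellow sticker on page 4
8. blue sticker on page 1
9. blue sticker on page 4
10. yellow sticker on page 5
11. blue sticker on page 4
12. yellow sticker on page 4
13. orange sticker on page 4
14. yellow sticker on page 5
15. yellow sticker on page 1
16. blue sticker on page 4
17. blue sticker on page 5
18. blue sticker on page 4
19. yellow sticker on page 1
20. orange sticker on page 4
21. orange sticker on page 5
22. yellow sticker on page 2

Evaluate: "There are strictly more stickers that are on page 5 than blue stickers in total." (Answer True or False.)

stickers on page 5: 6.
blue stickers: 6.
The claim requires 6 > 6, which does not hold.

False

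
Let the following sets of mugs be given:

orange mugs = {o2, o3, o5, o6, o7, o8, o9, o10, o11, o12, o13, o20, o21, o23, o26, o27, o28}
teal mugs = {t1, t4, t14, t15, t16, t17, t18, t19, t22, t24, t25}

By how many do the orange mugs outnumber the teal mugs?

6

orange mugs: 17.
teal mugs: 11.
17 − 11 = 6.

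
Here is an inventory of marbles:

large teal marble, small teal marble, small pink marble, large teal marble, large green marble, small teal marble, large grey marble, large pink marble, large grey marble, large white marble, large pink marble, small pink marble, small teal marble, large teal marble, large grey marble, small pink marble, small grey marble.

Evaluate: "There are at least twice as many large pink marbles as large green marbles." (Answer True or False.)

True

There are 2 large pink marbles.
There is 1 large green marble.
The claim requires 2 ≥ 2 × 1 = 2, which holds.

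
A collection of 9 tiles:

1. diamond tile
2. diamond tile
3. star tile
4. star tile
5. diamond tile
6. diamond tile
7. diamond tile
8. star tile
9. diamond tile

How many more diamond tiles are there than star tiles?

3

diamond tiles: 6.
star tiles: 3.
6 − 3 = 3.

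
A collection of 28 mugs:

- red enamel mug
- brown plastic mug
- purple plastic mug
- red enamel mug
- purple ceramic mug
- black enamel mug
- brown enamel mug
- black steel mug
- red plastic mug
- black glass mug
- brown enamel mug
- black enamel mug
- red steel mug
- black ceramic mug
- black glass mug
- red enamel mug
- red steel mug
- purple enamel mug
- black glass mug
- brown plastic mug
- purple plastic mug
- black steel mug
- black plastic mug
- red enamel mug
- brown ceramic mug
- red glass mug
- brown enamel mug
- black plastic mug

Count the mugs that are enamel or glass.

14

enamel: 10; glass: 4; together 10 + 4 = 14.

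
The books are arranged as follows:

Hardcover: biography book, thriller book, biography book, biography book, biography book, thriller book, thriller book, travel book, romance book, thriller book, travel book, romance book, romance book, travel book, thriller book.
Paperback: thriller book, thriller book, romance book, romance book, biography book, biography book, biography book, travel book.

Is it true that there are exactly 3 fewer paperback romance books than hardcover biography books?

There are 2 paperback romance books.
There are 4 hardcover biography books.
The claim requires 4 − 2 (= 2) to equal 3, which does not hold.

False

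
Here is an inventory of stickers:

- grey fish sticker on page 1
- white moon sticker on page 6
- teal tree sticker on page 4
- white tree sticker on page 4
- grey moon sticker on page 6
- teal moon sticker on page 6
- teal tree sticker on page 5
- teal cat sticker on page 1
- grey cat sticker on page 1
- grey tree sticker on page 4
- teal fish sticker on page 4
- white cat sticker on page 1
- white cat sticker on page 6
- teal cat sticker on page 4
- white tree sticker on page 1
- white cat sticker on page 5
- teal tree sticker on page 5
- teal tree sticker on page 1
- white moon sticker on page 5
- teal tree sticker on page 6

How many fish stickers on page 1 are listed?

1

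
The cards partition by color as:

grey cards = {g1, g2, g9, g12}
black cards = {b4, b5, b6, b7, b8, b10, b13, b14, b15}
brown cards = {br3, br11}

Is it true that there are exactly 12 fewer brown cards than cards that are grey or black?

brown cards: 2.
cards that are grey or black: 13.
The claim requires 13 − 2 (= 11) to equal 12, which does not hold.

False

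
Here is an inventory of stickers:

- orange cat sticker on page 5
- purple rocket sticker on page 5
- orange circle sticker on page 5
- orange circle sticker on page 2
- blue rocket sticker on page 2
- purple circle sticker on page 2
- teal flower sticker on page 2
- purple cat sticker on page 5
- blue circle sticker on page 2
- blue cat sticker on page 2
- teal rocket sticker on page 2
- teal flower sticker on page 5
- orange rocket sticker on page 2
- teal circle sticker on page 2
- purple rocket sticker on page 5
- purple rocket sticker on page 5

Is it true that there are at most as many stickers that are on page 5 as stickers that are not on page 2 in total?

There are 7 stickers on page 5.
There are 7 stickers that are not on page 2.
The claim requires 7 ≤ 7, which holds.

True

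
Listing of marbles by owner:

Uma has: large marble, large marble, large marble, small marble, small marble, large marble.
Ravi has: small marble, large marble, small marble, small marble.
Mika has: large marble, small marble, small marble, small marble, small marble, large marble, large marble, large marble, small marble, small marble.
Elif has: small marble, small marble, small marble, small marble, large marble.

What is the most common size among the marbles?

small

Counts by size: small 15, large 10.
The maximum is 15, held uniquely by small.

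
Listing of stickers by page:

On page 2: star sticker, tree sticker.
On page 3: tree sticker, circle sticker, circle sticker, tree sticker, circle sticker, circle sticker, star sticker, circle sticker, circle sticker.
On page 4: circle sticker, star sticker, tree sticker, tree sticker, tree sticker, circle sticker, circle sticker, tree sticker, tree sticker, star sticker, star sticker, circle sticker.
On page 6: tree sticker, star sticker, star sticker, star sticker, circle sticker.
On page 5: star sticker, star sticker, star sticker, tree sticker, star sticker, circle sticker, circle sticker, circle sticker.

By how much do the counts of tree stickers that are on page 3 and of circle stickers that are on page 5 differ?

1

tree stickers on page 3: 2. circle stickers on page 5: 3.
|2 − 3| = 3 − 2 = 1.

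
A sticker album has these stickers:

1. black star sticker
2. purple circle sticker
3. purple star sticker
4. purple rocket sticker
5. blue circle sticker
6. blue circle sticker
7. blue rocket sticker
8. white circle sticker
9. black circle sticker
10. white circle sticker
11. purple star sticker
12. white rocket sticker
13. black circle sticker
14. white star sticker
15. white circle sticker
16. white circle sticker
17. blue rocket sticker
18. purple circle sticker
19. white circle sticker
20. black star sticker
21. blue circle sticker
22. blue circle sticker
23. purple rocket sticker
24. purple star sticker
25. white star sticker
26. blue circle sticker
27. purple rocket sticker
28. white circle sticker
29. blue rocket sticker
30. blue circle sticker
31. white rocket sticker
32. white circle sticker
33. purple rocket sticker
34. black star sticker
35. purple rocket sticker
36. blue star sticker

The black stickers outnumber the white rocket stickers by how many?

3

black stickers: 5.
white rocket stickers: 2.
5 − 2 = 3.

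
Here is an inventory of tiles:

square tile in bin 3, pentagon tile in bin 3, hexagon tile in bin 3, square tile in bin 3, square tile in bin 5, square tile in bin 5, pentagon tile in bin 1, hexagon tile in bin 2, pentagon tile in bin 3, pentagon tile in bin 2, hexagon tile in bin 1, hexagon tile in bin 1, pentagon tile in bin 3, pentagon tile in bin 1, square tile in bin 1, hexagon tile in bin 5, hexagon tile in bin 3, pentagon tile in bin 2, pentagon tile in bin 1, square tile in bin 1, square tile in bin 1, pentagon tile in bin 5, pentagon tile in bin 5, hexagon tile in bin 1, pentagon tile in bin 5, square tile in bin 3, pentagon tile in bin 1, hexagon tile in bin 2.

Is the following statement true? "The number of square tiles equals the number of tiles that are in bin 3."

True

|square tiles| = 8.
|tiles in bin 3| = 8.
The claim requires 8 = 8, which holds.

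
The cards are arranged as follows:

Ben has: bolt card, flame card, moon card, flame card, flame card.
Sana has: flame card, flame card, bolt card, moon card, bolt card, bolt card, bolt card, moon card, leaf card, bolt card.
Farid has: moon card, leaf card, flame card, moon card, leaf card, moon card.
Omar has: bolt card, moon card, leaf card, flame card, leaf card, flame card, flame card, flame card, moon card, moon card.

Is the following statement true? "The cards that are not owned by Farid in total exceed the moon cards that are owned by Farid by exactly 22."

Count of cards that are not owned by Farid: 25.
Count of moon cards owned by Farid: 3.
The claim requires 25 − 3 (= 22) to equal 22, which holds.

True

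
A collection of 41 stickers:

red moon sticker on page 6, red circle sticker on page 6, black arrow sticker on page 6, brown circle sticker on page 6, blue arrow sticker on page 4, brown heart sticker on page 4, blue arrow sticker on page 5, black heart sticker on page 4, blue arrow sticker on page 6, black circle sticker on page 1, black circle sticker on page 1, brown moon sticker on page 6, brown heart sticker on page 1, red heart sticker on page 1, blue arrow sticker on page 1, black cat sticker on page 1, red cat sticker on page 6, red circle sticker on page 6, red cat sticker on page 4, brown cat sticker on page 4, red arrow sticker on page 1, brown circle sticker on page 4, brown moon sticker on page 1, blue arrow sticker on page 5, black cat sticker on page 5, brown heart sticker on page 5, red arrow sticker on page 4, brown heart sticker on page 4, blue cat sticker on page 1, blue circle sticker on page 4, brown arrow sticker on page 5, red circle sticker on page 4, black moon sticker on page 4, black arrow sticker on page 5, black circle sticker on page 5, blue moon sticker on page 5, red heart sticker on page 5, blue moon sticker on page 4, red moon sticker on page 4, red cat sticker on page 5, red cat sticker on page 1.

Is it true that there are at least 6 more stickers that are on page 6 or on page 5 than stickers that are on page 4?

False

There are 18 stickers on page 6 or on page 5.
There are 13 stickers on page 4.
The claim requires 18 − 13 = 5 ≥ 6, which does not hold.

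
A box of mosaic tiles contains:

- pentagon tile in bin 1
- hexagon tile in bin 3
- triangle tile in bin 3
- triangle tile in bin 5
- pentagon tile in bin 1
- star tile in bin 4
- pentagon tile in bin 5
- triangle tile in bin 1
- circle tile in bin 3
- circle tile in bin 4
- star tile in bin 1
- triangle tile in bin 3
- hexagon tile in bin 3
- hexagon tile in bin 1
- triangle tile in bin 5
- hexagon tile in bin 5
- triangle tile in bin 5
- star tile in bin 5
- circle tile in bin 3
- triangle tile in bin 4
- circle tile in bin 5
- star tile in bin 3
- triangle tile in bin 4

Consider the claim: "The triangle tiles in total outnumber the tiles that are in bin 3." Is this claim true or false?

True

triangle tiles: 8.
tiles in bin 3: 7.
The claim requires 8 > 7, which holds.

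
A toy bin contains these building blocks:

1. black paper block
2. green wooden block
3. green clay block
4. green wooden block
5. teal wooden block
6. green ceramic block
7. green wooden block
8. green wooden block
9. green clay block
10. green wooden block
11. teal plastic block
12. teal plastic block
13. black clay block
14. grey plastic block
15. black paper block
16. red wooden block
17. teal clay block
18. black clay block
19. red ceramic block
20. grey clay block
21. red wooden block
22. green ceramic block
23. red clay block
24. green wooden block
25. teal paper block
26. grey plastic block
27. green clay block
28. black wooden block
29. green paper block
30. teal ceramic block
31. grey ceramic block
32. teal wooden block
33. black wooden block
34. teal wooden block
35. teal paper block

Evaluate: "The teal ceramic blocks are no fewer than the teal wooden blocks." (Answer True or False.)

There is 1 teal ceramic block.
There are 3 teal wooden blocks.
The claim requires 1 ≥ 3, which does not hold.

False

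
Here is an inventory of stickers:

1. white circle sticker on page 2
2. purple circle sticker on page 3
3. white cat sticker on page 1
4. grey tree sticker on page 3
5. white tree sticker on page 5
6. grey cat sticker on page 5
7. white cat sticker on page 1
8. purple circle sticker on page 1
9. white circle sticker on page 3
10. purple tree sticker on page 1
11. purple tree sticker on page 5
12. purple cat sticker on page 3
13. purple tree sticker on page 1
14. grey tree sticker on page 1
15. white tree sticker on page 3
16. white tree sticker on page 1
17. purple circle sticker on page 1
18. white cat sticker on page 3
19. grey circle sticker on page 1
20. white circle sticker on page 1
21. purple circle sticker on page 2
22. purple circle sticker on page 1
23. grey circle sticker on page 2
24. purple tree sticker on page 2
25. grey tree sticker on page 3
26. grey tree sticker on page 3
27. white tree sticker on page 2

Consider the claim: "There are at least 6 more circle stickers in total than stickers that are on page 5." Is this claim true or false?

circle stickers: 10.
stickers on page 5: 3.
The claim requires 10 − 3 = 7 ≥ 6, which holds.

True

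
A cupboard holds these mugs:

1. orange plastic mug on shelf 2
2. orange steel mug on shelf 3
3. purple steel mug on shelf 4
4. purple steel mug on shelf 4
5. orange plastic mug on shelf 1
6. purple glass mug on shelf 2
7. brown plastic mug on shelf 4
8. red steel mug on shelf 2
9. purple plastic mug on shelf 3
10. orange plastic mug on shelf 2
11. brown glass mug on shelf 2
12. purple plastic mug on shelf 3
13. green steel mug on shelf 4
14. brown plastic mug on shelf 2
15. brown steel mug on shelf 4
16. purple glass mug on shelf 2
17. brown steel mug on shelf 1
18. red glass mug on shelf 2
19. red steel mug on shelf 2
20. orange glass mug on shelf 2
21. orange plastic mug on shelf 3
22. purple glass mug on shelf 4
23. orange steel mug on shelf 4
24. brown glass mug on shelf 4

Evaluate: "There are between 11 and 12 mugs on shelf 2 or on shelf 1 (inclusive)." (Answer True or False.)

|mugs on shelf 2 or on shelf 1| = 12.
The claim requires 11 ≤ 12 ≤ 12, which holds.

True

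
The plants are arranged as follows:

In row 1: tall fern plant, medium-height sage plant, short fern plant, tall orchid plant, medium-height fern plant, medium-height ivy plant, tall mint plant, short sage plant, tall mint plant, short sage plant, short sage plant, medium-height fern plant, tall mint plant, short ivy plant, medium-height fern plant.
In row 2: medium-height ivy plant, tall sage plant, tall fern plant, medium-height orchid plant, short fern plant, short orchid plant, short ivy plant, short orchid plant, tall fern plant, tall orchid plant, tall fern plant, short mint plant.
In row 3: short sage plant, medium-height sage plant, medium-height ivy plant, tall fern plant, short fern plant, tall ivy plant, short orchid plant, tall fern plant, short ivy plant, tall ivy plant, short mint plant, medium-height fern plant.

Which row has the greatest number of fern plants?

Counts by row (restricted to fern plants): row 1→5, row 3→4, row 2→4.
The maximum is 5, held uniquely by row 1.

row 1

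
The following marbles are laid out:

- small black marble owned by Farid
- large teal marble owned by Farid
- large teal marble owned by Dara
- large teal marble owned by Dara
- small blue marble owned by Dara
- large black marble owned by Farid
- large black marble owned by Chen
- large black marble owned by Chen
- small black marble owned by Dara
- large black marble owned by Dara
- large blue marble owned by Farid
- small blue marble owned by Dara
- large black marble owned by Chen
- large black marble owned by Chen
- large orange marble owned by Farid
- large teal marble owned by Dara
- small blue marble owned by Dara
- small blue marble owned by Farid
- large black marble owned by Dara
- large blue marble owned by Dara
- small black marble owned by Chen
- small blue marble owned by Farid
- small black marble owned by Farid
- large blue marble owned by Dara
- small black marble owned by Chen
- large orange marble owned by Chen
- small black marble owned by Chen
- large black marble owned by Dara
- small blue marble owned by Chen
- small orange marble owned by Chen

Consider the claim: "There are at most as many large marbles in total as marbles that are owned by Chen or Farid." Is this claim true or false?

|large marbles| = 17.
|marbles owned by Chen or Farid| = 18.
The claim requires 17 ≤ 18, which holds.

True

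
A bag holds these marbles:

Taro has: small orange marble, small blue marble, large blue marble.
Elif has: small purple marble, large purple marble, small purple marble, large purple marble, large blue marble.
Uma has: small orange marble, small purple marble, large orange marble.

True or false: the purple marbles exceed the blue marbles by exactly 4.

False

purple marbles: 5.
blue marbles: 3.
The claim requires 5 − 3 (= 2) to equal 4, which does not hold.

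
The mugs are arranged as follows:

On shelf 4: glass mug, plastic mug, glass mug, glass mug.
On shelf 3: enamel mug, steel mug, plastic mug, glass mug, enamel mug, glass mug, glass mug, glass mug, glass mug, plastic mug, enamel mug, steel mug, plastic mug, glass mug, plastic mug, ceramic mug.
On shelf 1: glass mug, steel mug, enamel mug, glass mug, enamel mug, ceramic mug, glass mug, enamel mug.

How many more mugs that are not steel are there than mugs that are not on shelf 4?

mugs that are not steel: 25.
mugs that are not on shelf 4: 24.
25 − 24 = 1.

1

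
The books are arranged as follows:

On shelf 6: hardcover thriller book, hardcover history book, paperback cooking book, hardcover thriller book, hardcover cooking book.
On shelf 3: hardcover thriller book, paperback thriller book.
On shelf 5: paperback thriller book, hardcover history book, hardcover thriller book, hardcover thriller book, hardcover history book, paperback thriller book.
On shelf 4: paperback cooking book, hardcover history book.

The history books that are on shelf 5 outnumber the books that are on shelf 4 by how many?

0

history books on shelf 5: 2.
books on shelf 4: 2.
2 − 2 = 0.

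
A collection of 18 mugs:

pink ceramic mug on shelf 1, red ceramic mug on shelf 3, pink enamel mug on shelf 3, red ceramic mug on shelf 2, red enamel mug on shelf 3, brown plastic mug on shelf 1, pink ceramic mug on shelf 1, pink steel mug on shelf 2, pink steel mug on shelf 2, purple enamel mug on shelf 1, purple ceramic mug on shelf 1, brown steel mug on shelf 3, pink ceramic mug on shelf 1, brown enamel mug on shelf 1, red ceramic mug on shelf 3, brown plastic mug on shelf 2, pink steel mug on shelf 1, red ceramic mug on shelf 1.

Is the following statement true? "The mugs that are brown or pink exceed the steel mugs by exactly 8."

False

|mugs that are brown or pink| = 11.
|steel mugs| = 4.
The claim requires 11 − 4 (= 7) to equal 8, which does not hold.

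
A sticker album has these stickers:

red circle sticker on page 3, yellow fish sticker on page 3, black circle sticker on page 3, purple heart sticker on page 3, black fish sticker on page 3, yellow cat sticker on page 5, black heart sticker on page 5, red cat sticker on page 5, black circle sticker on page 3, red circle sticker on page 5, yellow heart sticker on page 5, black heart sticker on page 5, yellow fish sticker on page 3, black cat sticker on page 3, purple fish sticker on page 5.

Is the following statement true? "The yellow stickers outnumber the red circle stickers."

|yellow stickers| = 4.
|red circle stickers| = 2.
The claim requires 4 > 2, which holds.

True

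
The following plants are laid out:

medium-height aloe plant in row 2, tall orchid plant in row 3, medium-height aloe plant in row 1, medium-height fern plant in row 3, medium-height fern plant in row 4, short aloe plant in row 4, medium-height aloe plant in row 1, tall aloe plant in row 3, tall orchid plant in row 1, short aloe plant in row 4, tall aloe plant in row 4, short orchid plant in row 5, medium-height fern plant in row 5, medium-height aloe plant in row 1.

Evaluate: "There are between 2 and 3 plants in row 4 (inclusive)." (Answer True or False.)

False

plants in row 4: 4.
The claim requires 2 ≤ 4 ≤ 3, which does not hold.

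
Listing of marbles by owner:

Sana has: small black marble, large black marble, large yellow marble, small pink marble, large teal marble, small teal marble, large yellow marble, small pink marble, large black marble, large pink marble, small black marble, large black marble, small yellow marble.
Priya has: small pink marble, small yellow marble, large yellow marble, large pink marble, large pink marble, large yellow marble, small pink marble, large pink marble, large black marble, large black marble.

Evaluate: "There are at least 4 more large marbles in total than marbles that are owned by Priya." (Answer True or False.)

True

|large marbles| = 14.
|marbles owned by Priya| = 10.
The claim requires 14 − 10 = 4 ≥ 4, which holds.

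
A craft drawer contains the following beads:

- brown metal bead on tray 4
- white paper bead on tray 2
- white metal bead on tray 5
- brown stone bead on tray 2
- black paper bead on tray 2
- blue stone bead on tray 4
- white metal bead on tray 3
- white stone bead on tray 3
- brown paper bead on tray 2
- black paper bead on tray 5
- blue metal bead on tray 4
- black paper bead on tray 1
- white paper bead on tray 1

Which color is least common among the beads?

Counts by color: white 5, black 3, brown 3, blue 2.
The minimum is 2, held uniquely by blue.

blue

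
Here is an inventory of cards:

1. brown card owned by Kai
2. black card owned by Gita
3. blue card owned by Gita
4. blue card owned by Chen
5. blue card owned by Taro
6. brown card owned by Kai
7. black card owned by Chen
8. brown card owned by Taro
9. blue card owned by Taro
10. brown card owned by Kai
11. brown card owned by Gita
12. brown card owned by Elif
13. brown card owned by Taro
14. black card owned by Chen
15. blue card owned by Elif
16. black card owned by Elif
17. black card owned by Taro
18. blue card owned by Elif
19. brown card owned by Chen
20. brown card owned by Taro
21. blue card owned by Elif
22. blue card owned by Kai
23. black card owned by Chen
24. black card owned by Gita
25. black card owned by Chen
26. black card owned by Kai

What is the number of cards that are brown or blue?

blue: 8; brown: 9; together 8 + 9 = 17.

17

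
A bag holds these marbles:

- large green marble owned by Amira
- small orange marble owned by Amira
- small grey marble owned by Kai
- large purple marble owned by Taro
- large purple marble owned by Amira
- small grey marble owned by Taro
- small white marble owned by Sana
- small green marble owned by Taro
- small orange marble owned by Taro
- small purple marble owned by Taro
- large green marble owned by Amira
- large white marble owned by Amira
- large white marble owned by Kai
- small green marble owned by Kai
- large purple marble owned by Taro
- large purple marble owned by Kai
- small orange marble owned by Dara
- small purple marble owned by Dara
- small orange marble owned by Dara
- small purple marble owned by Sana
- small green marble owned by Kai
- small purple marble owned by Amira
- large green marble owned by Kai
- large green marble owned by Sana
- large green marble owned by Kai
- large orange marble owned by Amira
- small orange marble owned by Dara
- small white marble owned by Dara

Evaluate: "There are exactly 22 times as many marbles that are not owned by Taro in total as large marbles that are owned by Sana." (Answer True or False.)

marbles that are not owned by Taro: 22.
large marbles owned by Sana: 1.
The claim requires 22 = 22 × 1 = 22, which holds.

True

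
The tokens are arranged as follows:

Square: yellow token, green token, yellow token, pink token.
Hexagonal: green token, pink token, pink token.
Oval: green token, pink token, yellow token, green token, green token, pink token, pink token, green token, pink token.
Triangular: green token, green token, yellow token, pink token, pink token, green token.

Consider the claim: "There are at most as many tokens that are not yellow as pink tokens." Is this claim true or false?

False

tokens that are not yellow: 18.
pink tokens: 9.
The claim requires 18 ≤ 9, which does not hold.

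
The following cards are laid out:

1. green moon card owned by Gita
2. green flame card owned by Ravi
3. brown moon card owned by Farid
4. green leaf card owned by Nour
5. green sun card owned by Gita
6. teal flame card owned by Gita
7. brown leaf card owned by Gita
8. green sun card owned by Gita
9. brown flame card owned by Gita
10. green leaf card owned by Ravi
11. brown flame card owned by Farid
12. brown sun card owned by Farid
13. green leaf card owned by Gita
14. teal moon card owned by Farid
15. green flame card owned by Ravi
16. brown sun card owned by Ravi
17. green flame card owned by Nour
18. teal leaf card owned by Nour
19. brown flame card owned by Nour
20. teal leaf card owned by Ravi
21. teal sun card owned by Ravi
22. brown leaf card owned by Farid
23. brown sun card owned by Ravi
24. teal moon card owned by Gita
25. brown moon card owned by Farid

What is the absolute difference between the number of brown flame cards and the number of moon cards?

brown flame cards: 3. moon cards: 5.
|3 − 5| = 5 − 3 = 2.

2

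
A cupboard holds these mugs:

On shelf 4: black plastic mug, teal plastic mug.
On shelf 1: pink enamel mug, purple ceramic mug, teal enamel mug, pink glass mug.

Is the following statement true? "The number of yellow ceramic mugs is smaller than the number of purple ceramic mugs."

|yellow ceramic mugs| = 0.
|purple ceramic mugs| = 1.
The claim requires 0 < 1, which holds.

True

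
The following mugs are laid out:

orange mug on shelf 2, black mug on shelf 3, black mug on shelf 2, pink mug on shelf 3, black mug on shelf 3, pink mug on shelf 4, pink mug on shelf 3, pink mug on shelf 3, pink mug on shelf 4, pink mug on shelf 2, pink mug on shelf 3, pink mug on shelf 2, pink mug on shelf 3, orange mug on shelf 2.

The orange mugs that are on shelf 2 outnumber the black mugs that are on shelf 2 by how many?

1

orange mugs on shelf 2: 2.
black mugs on shelf 2: 1.
2 − 1 = 1.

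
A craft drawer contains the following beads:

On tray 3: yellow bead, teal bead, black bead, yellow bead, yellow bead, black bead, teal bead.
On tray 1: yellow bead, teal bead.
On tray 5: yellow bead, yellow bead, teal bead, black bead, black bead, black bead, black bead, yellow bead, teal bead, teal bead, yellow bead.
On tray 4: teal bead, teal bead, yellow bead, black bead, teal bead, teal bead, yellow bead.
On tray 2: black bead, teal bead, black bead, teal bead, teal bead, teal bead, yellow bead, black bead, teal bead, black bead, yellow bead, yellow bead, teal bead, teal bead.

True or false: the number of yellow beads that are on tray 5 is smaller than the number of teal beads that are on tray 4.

There are 4 yellow beads on tray 5.
There are 4 teal beads on tray 4.
The claim requires 4 < 4, which does not hold.

False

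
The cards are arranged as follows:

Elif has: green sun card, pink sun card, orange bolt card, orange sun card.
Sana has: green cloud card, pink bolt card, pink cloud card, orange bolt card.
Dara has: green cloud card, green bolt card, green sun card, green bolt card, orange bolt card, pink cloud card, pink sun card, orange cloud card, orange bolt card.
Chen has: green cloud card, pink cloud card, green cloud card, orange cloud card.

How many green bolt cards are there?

2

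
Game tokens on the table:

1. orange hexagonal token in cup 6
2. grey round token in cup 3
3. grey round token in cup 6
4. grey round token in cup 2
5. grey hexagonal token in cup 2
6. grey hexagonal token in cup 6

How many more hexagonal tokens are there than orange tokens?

hexagonal tokens: 3.
orange tokens: 1.
3 − 1 = 2.

2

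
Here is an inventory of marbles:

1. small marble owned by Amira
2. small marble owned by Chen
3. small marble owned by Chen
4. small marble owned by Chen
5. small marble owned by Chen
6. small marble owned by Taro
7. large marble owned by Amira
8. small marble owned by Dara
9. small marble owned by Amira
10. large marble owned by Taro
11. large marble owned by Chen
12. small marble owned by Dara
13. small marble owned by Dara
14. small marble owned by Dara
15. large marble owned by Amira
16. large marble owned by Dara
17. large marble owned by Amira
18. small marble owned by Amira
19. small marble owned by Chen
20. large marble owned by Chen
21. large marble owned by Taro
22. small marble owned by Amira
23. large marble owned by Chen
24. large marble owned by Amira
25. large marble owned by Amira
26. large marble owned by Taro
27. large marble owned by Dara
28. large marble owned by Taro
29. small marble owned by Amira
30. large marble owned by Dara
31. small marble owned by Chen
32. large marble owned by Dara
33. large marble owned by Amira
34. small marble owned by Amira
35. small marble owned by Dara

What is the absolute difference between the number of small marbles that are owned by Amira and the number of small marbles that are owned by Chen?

small marbles owned by Amira: 6. small marbles owned by Chen: 6.
|6 − 6| = 6 − 6 = 0.

0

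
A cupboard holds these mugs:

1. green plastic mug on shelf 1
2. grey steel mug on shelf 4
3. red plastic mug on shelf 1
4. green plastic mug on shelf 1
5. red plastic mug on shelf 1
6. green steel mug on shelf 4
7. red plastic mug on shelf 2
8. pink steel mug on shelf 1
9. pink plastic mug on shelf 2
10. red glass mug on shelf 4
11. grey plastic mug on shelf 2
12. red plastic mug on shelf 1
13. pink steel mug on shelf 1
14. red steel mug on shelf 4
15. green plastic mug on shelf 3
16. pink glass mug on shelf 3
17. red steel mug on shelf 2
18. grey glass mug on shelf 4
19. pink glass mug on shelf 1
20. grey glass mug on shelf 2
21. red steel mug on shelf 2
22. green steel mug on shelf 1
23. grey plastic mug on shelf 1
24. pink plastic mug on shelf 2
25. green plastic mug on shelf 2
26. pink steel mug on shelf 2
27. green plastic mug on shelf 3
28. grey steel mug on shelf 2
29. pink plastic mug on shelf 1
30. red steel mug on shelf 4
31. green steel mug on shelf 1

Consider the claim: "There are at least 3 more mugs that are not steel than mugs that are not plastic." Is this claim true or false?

mugs that are not steel: 19.
mugs that are not plastic: 17.
The claim requires 19 − 17 = 2 ≥ 3, which does not hold.

False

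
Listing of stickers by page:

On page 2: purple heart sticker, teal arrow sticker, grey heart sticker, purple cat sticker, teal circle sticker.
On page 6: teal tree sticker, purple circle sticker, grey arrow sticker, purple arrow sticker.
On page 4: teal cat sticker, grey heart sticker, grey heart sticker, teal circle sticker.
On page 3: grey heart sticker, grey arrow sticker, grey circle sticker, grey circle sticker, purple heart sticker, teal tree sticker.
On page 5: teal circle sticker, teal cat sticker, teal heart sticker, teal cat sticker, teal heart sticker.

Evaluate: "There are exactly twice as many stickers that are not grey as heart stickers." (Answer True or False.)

There are 16 stickers that are not grey.
There are 8 heart stickers.
The claim requires 16 = 2 × 8 = 16, which holds.

True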